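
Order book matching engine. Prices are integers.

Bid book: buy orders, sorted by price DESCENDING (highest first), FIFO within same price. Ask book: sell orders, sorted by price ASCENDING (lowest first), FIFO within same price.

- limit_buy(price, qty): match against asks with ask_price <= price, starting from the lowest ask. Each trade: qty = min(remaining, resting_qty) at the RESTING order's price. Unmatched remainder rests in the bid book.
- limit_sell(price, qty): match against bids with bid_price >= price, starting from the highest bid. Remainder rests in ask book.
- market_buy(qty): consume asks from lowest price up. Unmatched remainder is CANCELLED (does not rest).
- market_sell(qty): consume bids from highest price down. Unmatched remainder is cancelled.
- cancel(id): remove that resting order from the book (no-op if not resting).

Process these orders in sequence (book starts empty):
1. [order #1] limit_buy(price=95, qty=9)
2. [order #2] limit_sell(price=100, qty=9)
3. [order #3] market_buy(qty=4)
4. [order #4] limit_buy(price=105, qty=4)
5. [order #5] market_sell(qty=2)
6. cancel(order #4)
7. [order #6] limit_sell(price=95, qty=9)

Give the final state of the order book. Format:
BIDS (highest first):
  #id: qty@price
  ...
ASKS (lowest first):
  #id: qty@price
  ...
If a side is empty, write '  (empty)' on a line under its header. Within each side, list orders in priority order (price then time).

Answer: BIDS (highest first):
  (empty)
ASKS (lowest first):
  #6: 2@95
  #2: 1@100

Derivation:
After op 1 [order #1] limit_buy(price=95, qty=9): fills=none; bids=[#1:9@95] asks=[-]
After op 2 [order #2] limit_sell(price=100, qty=9): fills=none; bids=[#1:9@95] asks=[#2:9@100]
After op 3 [order #3] market_buy(qty=4): fills=#3x#2:4@100; bids=[#1:9@95] asks=[#2:5@100]
After op 4 [order #4] limit_buy(price=105, qty=4): fills=#4x#2:4@100; bids=[#1:9@95] asks=[#2:1@100]
After op 5 [order #5] market_sell(qty=2): fills=#1x#5:2@95; bids=[#1:7@95] asks=[#2:1@100]
After op 6 cancel(order #4): fills=none; bids=[#1:7@95] asks=[#2:1@100]
After op 7 [order #6] limit_sell(price=95, qty=9): fills=#1x#6:7@95; bids=[-] asks=[#6:2@95 #2:1@100]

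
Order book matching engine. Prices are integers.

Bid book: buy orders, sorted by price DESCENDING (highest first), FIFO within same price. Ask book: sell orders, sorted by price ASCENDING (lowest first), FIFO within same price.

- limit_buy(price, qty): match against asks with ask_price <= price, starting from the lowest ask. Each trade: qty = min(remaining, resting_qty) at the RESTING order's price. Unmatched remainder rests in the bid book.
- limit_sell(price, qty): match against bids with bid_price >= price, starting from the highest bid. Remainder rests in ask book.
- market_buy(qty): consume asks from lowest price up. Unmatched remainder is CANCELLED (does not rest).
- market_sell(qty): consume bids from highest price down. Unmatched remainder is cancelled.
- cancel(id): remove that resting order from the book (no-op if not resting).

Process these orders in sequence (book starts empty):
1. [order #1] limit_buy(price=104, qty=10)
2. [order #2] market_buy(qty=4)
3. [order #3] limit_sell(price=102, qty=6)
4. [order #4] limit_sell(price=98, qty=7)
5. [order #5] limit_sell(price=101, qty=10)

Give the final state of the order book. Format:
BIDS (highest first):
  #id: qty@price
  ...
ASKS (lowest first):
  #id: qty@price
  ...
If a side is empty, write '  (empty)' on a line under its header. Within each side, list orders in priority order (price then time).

After op 1 [order #1] limit_buy(price=104, qty=10): fills=none; bids=[#1:10@104] asks=[-]
After op 2 [order #2] market_buy(qty=4): fills=none; bids=[#1:10@104] asks=[-]
After op 3 [order #3] limit_sell(price=102, qty=6): fills=#1x#3:6@104; bids=[#1:4@104] asks=[-]
After op 4 [order #4] limit_sell(price=98, qty=7): fills=#1x#4:4@104; bids=[-] asks=[#4:3@98]
After op 5 [order #5] limit_sell(price=101, qty=10): fills=none; bids=[-] asks=[#4:3@98 #5:10@101]

Answer: BIDS (highest first):
  (empty)
ASKS (lowest first):
  #4: 3@98
  #5: 10@101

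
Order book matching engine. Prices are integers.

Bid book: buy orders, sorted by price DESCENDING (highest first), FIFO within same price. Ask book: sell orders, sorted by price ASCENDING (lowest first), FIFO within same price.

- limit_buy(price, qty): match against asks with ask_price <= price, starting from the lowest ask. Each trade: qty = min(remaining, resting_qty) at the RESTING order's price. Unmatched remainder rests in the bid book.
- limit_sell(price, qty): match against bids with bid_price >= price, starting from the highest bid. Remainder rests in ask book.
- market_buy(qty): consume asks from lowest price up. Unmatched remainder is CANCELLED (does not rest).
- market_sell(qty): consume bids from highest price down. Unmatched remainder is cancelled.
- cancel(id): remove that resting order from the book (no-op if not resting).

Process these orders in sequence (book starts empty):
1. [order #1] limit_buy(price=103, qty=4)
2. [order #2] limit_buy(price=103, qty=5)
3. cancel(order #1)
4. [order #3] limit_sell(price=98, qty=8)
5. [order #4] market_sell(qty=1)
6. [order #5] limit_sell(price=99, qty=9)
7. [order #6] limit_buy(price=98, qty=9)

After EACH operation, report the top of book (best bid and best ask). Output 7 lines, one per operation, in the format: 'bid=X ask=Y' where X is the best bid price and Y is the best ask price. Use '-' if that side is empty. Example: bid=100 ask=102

Answer: bid=103 ask=-
bid=103 ask=-
bid=103 ask=-
bid=- ask=98
bid=- ask=98
bid=- ask=98
bid=98 ask=99

Derivation:
After op 1 [order #1] limit_buy(price=103, qty=4): fills=none; bids=[#1:4@103] asks=[-]
After op 2 [order #2] limit_buy(price=103, qty=5): fills=none; bids=[#1:4@103 #2:5@103] asks=[-]
After op 3 cancel(order #1): fills=none; bids=[#2:5@103] asks=[-]
After op 4 [order #3] limit_sell(price=98, qty=8): fills=#2x#3:5@103; bids=[-] asks=[#3:3@98]
After op 5 [order #4] market_sell(qty=1): fills=none; bids=[-] asks=[#3:3@98]
After op 6 [order #5] limit_sell(price=99, qty=9): fills=none; bids=[-] asks=[#3:3@98 #5:9@99]
After op 7 [order #6] limit_buy(price=98, qty=9): fills=#6x#3:3@98; bids=[#6:6@98] asks=[#5:9@99]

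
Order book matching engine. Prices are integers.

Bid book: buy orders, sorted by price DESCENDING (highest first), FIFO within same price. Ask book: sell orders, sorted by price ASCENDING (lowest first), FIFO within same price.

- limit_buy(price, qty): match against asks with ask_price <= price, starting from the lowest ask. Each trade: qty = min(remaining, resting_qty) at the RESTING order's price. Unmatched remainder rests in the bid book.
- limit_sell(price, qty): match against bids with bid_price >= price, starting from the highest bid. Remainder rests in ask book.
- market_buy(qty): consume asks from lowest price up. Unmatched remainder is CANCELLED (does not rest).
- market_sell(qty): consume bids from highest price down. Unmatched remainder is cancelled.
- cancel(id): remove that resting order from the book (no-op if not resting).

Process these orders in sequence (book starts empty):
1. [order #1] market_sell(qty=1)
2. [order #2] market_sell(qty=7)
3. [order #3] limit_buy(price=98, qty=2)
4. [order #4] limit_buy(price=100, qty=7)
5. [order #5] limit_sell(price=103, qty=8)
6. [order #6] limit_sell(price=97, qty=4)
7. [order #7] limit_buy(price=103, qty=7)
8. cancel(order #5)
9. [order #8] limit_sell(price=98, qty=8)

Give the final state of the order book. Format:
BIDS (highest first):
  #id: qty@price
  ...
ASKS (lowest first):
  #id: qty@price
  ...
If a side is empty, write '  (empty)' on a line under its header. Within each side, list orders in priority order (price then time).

Answer: BIDS (highest first):
  (empty)
ASKS (lowest first):
  #8: 3@98

Derivation:
After op 1 [order #1] market_sell(qty=1): fills=none; bids=[-] asks=[-]
After op 2 [order #2] market_sell(qty=7): fills=none; bids=[-] asks=[-]
After op 3 [order #3] limit_buy(price=98, qty=2): fills=none; bids=[#3:2@98] asks=[-]
After op 4 [order #4] limit_buy(price=100, qty=7): fills=none; bids=[#4:7@100 #3:2@98] asks=[-]
After op 5 [order #5] limit_sell(price=103, qty=8): fills=none; bids=[#4:7@100 #3:2@98] asks=[#5:8@103]
After op 6 [order #6] limit_sell(price=97, qty=4): fills=#4x#6:4@100; bids=[#4:3@100 #3:2@98] asks=[#5:8@103]
After op 7 [order #7] limit_buy(price=103, qty=7): fills=#7x#5:7@103; bids=[#4:3@100 #3:2@98] asks=[#5:1@103]
After op 8 cancel(order #5): fills=none; bids=[#4:3@100 #3:2@98] asks=[-]
After op 9 [order #8] limit_sell(price=98, qty=8): fills=#4x#8:3@100 #3x#8:2@98; bids=[-] asks=[#8:3@98]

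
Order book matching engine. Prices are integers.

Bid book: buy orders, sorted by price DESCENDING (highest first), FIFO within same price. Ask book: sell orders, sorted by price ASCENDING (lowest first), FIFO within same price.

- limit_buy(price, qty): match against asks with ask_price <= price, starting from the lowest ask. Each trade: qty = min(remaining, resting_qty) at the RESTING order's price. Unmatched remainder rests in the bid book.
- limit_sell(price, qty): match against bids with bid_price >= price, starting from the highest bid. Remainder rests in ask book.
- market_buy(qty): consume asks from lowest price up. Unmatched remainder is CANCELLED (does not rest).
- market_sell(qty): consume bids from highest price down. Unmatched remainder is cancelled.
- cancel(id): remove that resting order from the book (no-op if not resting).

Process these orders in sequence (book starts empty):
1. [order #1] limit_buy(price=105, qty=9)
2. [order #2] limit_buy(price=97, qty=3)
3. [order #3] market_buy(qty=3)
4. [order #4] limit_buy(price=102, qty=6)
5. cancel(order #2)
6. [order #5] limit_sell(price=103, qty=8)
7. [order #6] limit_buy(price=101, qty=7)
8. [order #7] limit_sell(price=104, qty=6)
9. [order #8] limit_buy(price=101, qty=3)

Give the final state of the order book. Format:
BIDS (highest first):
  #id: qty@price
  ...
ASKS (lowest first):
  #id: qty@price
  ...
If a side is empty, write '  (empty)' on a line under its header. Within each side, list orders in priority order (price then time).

Answer: BIDS (highest first):
  #4: 6@102
  #6: 7@101
  #8: 3@101
ASKS (lowest first):
  #7: 5@104

Derivation:
After op 1 [order #1] limit_buy(price=105, qty=9): fills=none; bids=[#1:9@105] asks=[-]
After op 2 [order #2] limit_buy(price=97, qty=3): fills=none; bids=[#1:9@105 #2:3@97] asks=[-]
After op 3 [order #3] market_buy(qty=3): fills=none; bids=[#1:9@105 #2:3@97] asks=[-]
After op 4 [order #4] limit_buy(price=102, qty=6): fills=none; bids=[#1:9@105 #4:6@102 #2:3@97] asks=[-]
After op 5 cancel(order #2): fills=none; bids=[#1:9@105 #4:6@102] asks=[-]
After op 6 [order #5] limit_sell(price=103, qty=8): fills=#1x#5:8@105; bids=[#1:1@105 #4:6@102] asks=[-]
After op 7 [order #6] limit_buy(price=101, qty=7): fills=none; bids=[#1:1@105 #4:6@102 #6:7@101] asks=[-]
After op 8 [order #7] limit_sell(price=104, qty=6): fills=#1x#7:1@105; bids=[#4:6@102 #6:7@101] asks=[#7:5@104]
After op 9 [order #8] limit_buy(price=101, qty=3): fills=none; bids=[#4:6@102 #6:7@101 #8:3@101] asks=[#7:5@104]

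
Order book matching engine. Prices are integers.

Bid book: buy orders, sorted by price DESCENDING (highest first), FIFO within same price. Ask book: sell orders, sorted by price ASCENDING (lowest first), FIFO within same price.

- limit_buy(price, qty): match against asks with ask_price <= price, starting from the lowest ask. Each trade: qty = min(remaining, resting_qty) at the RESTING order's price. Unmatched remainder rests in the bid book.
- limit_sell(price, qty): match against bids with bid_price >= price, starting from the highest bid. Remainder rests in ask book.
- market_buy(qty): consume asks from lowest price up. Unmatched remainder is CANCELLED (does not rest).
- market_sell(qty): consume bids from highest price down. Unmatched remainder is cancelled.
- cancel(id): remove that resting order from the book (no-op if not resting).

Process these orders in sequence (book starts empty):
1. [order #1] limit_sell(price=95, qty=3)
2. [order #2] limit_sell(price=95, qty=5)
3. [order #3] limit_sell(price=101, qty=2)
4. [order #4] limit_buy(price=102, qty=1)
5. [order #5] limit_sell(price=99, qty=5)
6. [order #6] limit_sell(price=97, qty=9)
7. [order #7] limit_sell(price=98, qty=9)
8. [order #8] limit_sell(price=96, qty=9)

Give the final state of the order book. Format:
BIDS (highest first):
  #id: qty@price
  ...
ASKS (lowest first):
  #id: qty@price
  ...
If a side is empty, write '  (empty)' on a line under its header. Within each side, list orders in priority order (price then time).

Answer: BIDS (highest first):
  (empty)
ASKS (lowest first):
  #1: 2@95
  #2: 5@95
  #8: 9@96
  #6: 9@97
  #7: 9@98
  #5: 5@99
  #3: 2@101

Derivation:
After op 1 [order #1] limit_sell(price=95, qty=3): fills=none; bids=[-] asks=[#1:3@95]
After op 2 [order #2] limit_sell(price=95, qty=5): fills=none; bids=[-] asks=[#1:3@95 #2:5@95]
After op 3 [order #3] limit_sell(price=101, qty=2): fills=none; bids=[-] asks=[#1:3@95 #2:5@95 #3:2@101]
After op 4 [order #4] limit_buy(price=102, qty=1): fills=#4x#1:1@95; bids=[-] asks=[#1:2@95 #2:5@95 #3:2@101]
After op 5 [order #5] limit_sell(price=99, qty=5): fills=none; bids=[-] asks=[#1:2@95 #2:5@95 #5:5@99 #3:2@101]
After op 6 [order #6] limit_sell(price=97, qty=9): fills=none; bids=[-] asks=[#1:2@95 #2:5@95 #6:9@97 #5:5@99 #3:2@101]
After op 7 [order #7] limit_sell(price=98, qty=9): fills=none; bids=[-] asks=[#1:2@95 #2:5@95 #6:9@97 #7:9@98 #5:5@99 #3:2@101]
After op 8 [order #8] limit_sell(price=96, qty=9): fills=none; bids=[-] asks=[#1:2@95 #2:5@95 #8:9@96 #6:9@97 #7:9@98 #5:5@99 #3:2@101]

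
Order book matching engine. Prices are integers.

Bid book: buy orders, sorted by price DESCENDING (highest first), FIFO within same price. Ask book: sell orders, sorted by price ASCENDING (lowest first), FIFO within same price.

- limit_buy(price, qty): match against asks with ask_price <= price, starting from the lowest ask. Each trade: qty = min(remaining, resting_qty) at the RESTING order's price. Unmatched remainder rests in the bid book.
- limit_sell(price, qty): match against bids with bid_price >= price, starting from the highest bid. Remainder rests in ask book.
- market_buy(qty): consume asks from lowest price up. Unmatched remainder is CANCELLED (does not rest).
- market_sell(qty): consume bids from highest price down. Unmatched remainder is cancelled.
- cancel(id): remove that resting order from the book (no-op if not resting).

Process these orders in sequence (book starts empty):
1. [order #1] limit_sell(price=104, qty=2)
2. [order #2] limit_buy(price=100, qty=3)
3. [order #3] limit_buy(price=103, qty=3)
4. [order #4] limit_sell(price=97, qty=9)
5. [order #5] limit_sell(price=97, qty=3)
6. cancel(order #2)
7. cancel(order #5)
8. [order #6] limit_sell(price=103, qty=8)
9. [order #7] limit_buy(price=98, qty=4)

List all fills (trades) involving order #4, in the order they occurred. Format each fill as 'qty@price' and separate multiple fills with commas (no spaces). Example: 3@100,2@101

After op 1 [order #1] limit_sell(price=104, qty=2): fills=none; bids=[-] asks=[#1:2@104]
After op 2 [order #2] limit_buy(price=100, qty=3): fills=none; bids=[#2:3@100] asks=[#1:2@104]
After op 3 [order #3] limit_buy(price=103, qty=3): fills=none; bids=[#3:3@103 #2:3@100] asks=[#1:2@104]
After op 4 [order #4] limit_sell(price=97, qty=9): fills=#3x#4:3@103 #2x#4:3@100; bids=[-] asks=[#4:3@97 #1:2@104]
After op 5 [order #5] limit_sell(price=97, qty=3): fills=none; bids=[-] asks=[#4:3@97 #5:3@97 #1:2@104]
After op 6 cancel(order #2): fills=none; bids=[-] asks=[#4:3@97 #5:3@97 #1:2@104]
After op 7 cancel(order #5): fills=none; bids=[-] asks=[#4:3@97 #1:2@104]
After op 8 [order #6] limit_sell(price=103, qty=8): fills=none; bids=[-] asks=[#4:3@97 #6:8@103 #1:2@104]
After op 9 [order #7] limit_buy(price=98, qty=4): fills=#7x#4:3@97; bids=[#7:1@98] asks=[#6:8@103 #1:2@104]

Answer: 3@103,3@100,3@97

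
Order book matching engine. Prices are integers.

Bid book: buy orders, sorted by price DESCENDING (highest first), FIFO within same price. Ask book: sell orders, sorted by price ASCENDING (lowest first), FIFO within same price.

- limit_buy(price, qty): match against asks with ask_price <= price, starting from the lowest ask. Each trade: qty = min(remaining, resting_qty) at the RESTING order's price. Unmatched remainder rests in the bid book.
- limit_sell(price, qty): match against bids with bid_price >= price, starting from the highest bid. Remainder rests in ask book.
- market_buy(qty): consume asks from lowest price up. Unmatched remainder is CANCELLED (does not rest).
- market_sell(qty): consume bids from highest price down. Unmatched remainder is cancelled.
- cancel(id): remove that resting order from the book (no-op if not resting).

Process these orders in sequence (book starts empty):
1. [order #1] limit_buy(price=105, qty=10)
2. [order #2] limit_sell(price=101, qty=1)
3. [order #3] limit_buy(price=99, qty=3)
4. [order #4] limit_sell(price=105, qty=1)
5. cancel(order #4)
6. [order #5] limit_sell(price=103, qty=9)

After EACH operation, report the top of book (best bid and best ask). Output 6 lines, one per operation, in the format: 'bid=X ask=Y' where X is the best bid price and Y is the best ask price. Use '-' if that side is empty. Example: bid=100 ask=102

Answer: bid=105 ask=-
bid=105 ask=-
bid=105 ask=-
bid=105 ask=-
bid=105 ask=-
bid=99 ask=103

Derivation:
After op 1 [order #1] limit_buy(price=105, qty=10): fills=none; bids=[#1:10@105] asks=[-]
After op 2 [order #2] limit_sell(price=101, qty=1): fills=#1x#2:1@105; bids=[#1:9@105] asks=[-]
After op 3 [order #3] limit_buy(price=99, qty=3): fills=none; bids=[#1:9@105 #3:3@99] asks=[-]
After op 4 [order #4] limit_sell(price=105, qty=1): fills=#1x#4:1@105; bids=[#1:8@105 #3:3@99] asks=[-]
After op 5 cancel(order #4): fills=none; bids=[#1:8@105 #3:3@99] asks=[-]
After op 6 [order #5] limit_sell(price=103, qty=9): fills=#1x#5:8@105; bids=[#3:3@99] asks=[#5:1@103]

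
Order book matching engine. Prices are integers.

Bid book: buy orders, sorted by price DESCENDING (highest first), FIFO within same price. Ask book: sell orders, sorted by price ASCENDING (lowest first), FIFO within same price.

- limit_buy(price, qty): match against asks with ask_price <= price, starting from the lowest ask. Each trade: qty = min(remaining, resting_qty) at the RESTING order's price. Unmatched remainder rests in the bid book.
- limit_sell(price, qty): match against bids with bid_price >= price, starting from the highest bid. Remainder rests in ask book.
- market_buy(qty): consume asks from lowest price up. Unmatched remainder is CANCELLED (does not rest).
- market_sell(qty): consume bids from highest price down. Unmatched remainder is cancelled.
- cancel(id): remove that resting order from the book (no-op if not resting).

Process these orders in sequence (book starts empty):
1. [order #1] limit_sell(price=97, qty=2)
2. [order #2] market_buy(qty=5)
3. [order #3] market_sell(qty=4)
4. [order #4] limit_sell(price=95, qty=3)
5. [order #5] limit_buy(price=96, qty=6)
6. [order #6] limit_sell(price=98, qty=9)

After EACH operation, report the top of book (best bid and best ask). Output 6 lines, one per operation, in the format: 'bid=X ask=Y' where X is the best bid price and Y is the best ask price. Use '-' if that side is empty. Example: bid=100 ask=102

Answer: bid=- ask=97
bid=- ask=-
bid=- ask=-
bid=- ask=95
bid=96 ask=-
bid=96 ask=98

Derivation:
After op 1 [order #1] limit_sell(price=97, qty=2): fills=none; bids=[-] asks=[#1:2@97]
After op 2 [order #2] market_buy(qty=5): fills=#2x#1:2@97; bids=[-] asks=[-]
After op 3 [order #3] market_sell(qty=4): fills=none; bids=[-] asks=[-]
After op 4 [order #4] limit_sell(price=95, qty=3): fills=none; bids=[-] asks=[#4:3@95]
After op 5 [order #5] limit_buy(price=96, qty=6): fills=#5x#4:3@95; bids=[#5:3@96] asks=[-]
After op 6 [order #6] limit_sell(price=98, qty=9): fills=none; bids=[#5:3@96] asks=[#6:9@98]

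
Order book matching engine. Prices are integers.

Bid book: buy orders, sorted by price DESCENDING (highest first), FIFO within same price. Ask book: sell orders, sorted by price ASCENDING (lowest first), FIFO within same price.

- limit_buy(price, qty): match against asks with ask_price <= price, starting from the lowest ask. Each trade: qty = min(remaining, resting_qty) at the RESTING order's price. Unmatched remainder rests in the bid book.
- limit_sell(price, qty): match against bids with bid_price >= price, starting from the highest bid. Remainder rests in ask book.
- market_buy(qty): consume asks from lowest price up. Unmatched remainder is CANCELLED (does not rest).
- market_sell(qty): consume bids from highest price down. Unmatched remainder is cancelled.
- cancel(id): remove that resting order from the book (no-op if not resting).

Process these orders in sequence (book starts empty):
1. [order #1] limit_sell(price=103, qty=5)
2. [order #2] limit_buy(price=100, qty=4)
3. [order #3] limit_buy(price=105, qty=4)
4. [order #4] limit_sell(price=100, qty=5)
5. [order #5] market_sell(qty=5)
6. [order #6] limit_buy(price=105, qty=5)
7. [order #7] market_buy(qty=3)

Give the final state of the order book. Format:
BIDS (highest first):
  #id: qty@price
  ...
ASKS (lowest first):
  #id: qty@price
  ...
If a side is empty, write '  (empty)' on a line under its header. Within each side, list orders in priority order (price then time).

After op 1 [order #1] limit_sell(price=103, qty=5): fills=none; bids=[-] asks=[#1:5@103]
After op 2 [order #2] limit_buy(price=100, qty=4): fills=none; bids=[#2:4@100] asks=[#1:5@103]
After op 3 [order #3] limit_buy(price=105, qty=4): fills=#3x#1:4@103; bids=[#2:4@100] asks=[#1:1@103]
After op 4 [order #4] limit_sell(price=100, qty=5): fills=#2x#4:4@100; bids=[-] asks=[#4:1@100 #1:1@103]
After op 5 [order #5] market_sell(qty=5): fills=none; bids=[-] asks=[#4:1@100 #1:1@103]
After op 6 [order #6] limit_buy(price=105, qty=5): fills=#6x#4:1@100 #6x#1:1@103; bids=[#6:3@105] asks=[-]
After op 7 [order #7] market_buy(qty=3): fills=none; bids=[#6:3@105] asks=[-]

Answer: BIDS (highest first):
  #6: 3@105
ASKS (lowest first):
  (empty)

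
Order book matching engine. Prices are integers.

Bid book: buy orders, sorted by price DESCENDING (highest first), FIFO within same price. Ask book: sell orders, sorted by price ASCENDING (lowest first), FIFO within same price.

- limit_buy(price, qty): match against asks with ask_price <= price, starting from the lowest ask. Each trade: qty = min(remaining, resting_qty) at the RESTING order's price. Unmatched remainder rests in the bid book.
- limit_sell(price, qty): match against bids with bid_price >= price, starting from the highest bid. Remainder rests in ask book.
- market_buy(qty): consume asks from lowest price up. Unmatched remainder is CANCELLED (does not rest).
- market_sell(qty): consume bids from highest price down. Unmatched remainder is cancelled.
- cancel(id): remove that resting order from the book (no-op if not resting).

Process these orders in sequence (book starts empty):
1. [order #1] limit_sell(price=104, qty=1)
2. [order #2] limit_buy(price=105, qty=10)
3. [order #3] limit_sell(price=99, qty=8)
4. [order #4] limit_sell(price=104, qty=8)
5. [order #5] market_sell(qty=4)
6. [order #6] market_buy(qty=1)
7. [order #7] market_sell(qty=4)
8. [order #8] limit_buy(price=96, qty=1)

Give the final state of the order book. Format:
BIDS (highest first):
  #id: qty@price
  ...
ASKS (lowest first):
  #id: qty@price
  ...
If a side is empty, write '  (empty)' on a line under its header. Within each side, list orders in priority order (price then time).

Answer: BIDS (highest first):
  #8: 1@96
ASKS (lowest first):
  #4: 6@104

Derivation:
After op 1 [order #1] limit_sell(price=104, qty=1): fills=none; bids=[-] asks=[#1:1@104]
After op 2 [order #2] limit_buy(price=105, qty=10): fills=#2x#1:1@104; bids=[#2:9@105] asks=[-]
After op 3 [order #3] limit_sell(price=99, qty=8): fills=#2x#3:8@105; bids=[#2:1@105] asks=[-]
After op 4 [order #4] limit_sell(price=104, qty=8): fills=#2x#4:1@105; bids=[-] asks=[#4:7@104]
After op 5 [order #5] market_sell(qty=4): fills=none; bids=[-] asks=[#4:7@104]
After op 6 [order #6] market_buy(qty=1): fills=#6x#4:1@104; bids=[-] asks=[#4:6@104]
After op 7 [order #7] market_sell(qty=4): fills=none; bids=[-] asks=[#4:6@104]
After op 8 [order #8] limit_buy(price=96, qty=1): fills=none; bids=[#8:1@96] asks=[#4:6@104]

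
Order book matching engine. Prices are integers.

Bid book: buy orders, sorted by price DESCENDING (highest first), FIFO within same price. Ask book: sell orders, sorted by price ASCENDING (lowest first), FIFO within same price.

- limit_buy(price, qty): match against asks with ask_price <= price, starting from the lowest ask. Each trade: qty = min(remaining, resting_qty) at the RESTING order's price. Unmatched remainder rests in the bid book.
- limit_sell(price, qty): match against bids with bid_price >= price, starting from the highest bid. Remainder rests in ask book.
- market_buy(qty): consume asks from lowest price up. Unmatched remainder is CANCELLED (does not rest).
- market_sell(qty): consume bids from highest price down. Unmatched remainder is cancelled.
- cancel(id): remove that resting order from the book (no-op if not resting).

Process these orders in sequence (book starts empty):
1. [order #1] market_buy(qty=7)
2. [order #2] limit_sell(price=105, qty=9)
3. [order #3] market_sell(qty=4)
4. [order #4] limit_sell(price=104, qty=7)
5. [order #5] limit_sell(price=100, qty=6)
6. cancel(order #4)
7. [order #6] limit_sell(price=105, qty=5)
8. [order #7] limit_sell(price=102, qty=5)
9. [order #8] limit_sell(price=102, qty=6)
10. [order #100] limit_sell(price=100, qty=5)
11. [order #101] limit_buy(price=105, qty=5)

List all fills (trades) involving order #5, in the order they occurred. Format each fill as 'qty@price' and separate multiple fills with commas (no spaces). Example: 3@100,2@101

After op 1 [order #1] market_buy(qty=7): fills=none; bids=[-] asks=[-]
After op 2 [order #2] limit_sell(price=105, qty=9): fills=none; bids=[-] asks=[#2:9@105]
After op 3 [order #3] market_sell(qty=4): fills=none; bids=[-] asks=[#2:9@105]
After op 4 [order #4] limit_sell(price=104, qty=7): fills=none; bids=[-] asks=[#4:7@104 #2:9@105]
After op 5 [order #5] limit_sell(price=100, qty=6): fills=none; bids=[-] asks=[#5:6@100 #4:7@104 #2:9@105]
After op 6 cancel(order #4): fills=none; bids=[-] asks=[#5:6@100 #2:9@105]
After op 7 [order #6] limit_sell(price=105, qty=5): fills=none; bids=[-] asks=[#5:6@100 #2:9@105 #6:5@105]
After op 8 [order #7] limit_sell(price=102, qty=5): fills=none; bids=[-] asks=[#5:6@100 #7:5@102 #2:9@105 #6:5@105]
After op 9 [order #8] limit_sell(price=102, qty=6): fills=none; bids=[-] asks=[#5:6@100 #7:5@102 #8:6@102 #2:9@105 #6:5@105]
After op 10 [order #100] limit_sell(price=100, qty=5): fills=none; bids=[-] asks=[#5:6@100 #100:5@100 #7:5@102 #8:6@102 #2:9@105 #6:5@105]
After op 11 [order #101] limit_buy(price=105, qty=5): fills=#101x#5:5@100; bids=[-] asks=[#5:1@100 #100:5@100 #7:5@102 #8:6@102 #2:9@105 #6:5@105]

Answer: 5@100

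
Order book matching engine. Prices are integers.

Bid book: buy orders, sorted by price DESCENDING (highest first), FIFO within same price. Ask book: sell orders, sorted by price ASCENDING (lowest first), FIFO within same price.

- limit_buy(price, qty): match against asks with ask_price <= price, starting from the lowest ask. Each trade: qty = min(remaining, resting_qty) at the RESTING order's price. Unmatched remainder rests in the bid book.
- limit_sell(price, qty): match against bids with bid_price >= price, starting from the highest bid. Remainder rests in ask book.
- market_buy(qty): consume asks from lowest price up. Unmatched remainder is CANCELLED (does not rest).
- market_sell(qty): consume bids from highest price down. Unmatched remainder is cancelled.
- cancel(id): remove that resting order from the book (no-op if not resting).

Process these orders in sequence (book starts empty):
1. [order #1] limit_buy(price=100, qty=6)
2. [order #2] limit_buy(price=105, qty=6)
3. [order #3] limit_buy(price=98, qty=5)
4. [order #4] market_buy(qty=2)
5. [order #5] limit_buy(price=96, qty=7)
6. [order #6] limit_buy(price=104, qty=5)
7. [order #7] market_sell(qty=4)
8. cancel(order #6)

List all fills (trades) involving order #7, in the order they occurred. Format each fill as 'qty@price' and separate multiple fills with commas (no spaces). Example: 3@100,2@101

Answer: 4@105

Derivation:
After op 1 [order #1] limit_buy(price=100, qty=6): fills=none; bids=[#1:6@100] asks=[-]
After op 2 [order #2] limit_buy(price=105, qty=6): fills=none; bids=[#2:6@105 #1:6@100] asks=[-]
After op 3 [order #3] limit_buy(price=98, qty=5): fills=none; bids=[#2:6@105 #1:6@100 #3:5@98] asks=[-]
After op 4 [order #4] market_buy(qty=2): fills=none; bids=[#2:6@105 #1:6@100 #3:5@98] asks=[-]
After op 5 [order #5] limit_buy(price=96, qty=7): fills=none; bids=[#2:6@105 #1:6@100 #3:5@98 #5:7@96] asks=[-]
After op 6 [order #6] limit_buy(price=104, qty=5): fills=none; bids=[#2:6@105 #6:5@104 #1:6@100 #3:5@98 #5:7@96] asks=[-]
After op 7 [order #7] market_sell(qty=4): fills=#2x#7:4@105; bids=[#2:2@105 #6:5@104 #1:6@100 #3:5@98 #5:7@96] asks=[-]
After op 8 cancel(order #6): fills=none; bids=[#2:2@105 #1:6@100 #3:5@98 #5:7@96] asks=[-]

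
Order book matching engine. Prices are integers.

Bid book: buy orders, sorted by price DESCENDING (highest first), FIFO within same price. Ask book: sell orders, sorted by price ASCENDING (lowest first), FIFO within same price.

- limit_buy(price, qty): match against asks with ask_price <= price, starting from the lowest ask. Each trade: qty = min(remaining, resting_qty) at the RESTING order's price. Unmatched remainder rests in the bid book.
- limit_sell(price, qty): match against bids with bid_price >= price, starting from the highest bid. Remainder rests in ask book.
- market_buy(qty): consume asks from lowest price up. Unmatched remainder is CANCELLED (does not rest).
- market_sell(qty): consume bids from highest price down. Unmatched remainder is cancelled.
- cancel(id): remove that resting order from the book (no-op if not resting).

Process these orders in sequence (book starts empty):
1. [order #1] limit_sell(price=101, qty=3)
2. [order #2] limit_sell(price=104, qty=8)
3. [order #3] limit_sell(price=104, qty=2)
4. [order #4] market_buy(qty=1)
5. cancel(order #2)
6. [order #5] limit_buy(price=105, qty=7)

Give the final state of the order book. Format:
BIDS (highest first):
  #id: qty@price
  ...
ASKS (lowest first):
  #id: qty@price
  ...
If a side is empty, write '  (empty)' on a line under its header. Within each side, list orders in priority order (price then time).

After op 1 [order #1] limit_sell(price=101, qty=3): fills=none; bids=[-] asks=[#1:3@101]
After op 2 [order #2] limit_sell(price=104, qty=8): fills=none; bids=[-] asks=[#1:3@101 #2:8@104]
After op 3 [order #3] limit_sell(price=104, qty=2): fills=none; bids=[-] asks=[#1:3@101 #2:8@104 #3:2@104]
After op 4 [order #4] market_buy(qty=1): fills=#4x#1:1@101; bids=[-] asks=[#1:2@101 #2:8@104 #3:2@104]
After op 5 cancel(order #2): fills=none; bids=[-] asks=[#1:2@101 #3:2@104]
After op 6 [order #5] limit_buy(price=105, qty=7): fills=#5x#1:2@101 #5x#3:2@104; bids=[#5:3@105] asks=[-]

Answer: BIDS (highest first):
  #5: 3@105
ASKS (lowest first):
  (empty)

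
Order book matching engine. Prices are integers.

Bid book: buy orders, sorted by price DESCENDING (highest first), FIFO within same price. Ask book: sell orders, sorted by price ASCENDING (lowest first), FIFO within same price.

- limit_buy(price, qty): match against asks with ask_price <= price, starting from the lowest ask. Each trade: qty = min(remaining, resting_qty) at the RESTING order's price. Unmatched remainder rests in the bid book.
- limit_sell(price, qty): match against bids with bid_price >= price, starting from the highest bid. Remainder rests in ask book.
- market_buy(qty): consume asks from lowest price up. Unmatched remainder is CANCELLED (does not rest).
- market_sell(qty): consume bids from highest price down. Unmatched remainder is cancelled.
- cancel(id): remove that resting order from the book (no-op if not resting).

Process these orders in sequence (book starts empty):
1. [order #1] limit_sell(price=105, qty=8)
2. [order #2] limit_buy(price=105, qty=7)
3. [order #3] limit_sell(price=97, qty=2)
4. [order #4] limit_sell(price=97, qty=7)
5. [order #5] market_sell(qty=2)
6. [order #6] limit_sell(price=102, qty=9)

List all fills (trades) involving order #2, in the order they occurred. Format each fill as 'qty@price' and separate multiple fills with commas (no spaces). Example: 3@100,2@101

Answer: 7@105

Derivation:
After op 1 [order #1] limit_sell(price=105, qty=8): fills=none; bids=[-] asks=[#1:8@105]
After op 2 [order #2] limit_buy(price=105, qty=7): fills=#2x#1:7@105; bids=[-] asks=[#1:1@105]
After op 3 [order #3] limit_sell(price=97, qty=2): fills=none; bids=[-] asks=[#3:2@97 #1:1@105]
After op 4 [order #4] limit_sell(price=97, qty=7): fills=none; bids=[-] asks=[#3:2@97 #4:7@97 #1:1@105]
After op 5 [order #5] market_sell(qty=2): fills=none; bids=[-] asks=[#3:2@97 #4:7@97 #1:1@105]
After op 6 [order #6] limit_sell(price=102, qty=9): fills=none; bids=[-] asks=[#3:2@97 #4:7@97 #6:9@102 #1:1@105]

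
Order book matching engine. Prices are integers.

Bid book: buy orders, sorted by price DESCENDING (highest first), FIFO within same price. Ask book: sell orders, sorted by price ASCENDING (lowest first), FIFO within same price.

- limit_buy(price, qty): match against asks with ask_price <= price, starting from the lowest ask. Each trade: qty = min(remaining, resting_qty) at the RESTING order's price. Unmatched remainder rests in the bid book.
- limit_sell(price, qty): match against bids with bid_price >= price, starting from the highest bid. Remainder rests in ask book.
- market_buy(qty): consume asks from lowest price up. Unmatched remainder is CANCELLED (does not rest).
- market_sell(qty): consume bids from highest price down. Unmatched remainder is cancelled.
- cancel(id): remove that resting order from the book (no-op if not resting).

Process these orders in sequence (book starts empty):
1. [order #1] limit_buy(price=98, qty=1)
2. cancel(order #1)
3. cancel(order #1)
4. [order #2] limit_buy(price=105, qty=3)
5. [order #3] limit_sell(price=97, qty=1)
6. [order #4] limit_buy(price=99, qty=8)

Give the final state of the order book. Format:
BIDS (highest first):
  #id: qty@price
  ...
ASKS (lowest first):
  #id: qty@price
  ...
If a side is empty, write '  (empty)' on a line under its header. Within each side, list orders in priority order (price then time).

Answer: BIDS (highest first):
  #2: 2@105
  #4: 8@99
ASKS (lowest first):
  (empty)

Derivation:
After op 1 [order #1] limit_buy(price=98, qty=1): fills=none; bids=[#1:1@98] asks=[-]
After op 2 cancel(order #1): fills=none; bids=[-] asks=[-]
After op 3 cancel(order #1): fills=none; bids=[-] asks=[-]
After op 4 [order #2] limit_buy(price=105, qty=3): fills=none; bids=[#2:3@105] asks=[-]
After op 5 [order #3] limit_sell(price=97, qty=1): fills=#2x#3:1@105; bids=[#2:2@105] asks=[-]
After op 6 [order #4] limit_buy(price=99, qty=8): fills=none; bids=[#2:2@105 #4:8@99] asks=[-]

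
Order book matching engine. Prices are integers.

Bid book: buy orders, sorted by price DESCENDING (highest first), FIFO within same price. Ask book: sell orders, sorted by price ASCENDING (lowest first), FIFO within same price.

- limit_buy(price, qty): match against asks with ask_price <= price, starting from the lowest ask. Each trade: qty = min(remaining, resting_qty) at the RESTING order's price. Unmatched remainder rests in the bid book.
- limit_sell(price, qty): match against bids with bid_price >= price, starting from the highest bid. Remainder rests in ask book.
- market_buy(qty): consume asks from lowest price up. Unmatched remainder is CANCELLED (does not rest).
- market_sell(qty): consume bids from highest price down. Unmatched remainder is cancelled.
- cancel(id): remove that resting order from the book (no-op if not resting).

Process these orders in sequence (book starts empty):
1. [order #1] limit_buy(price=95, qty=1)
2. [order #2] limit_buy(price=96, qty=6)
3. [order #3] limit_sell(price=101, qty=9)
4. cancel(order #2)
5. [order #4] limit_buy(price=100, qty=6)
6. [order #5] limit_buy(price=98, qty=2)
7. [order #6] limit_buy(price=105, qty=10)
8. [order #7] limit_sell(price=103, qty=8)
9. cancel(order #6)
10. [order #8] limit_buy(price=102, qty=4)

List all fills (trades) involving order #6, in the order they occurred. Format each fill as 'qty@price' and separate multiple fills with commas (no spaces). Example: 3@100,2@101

Answer: 9@101,1@105

Derivation:
After op 1 [order #1] limit_buy(price=95, qty=1): fills=none; bids=[#1:1@95] asks=[-]
After op 2 [order #2] limit_buy(price=96, qty=6): fills=none; bids=[#2:6@96 #1:1@95] asks=[-]
After op 3 [order #3] limit_sell(price=101, qty=9): fills=none; bids=[#2:6@96 #1:1@95] asks=[#3:9@101]
After op 4 cancel(order #2): fills=none; bids=[#1:1@95] asks=[#3:9@101]
After op 5 [order #4] limit_buy(price=100, qty=6): fills=none; bids=[#4:6@100 #1:1@95] asks=[#3:9@101]
After op 6 [order #5] limit_buy(price=98, qty=2): fills=none; bids=[#4:6@100 #5:2@98 #1:1@95] asks=[#3:9@101]
After op 7 [order #6] limit_buy(price=105, qty=10): fills=#6x#3:9@101; bids=[#6:1@105 #4:6@100 #5:2@98 #1:1@95] asks=[-]
After op 8 [order #7] limit_sell(price=103, qty=8): fills=#6x#7:1@105; bids=[#4:6@100 #5:2@98 #1:1@95] asks=[#7:7@103]
After op 9 cancel(order #6): fills=none; bids=[#4:6@100 #5:2@98 #1:1@95] asks=[#7:7@103]
After op 10 [order #8] limit_buy(price=102, qty=4): fills=none; bids=[#8:4@102 #4:6@100 #5:2@98 #1:1@95] asks=[#7:7@103]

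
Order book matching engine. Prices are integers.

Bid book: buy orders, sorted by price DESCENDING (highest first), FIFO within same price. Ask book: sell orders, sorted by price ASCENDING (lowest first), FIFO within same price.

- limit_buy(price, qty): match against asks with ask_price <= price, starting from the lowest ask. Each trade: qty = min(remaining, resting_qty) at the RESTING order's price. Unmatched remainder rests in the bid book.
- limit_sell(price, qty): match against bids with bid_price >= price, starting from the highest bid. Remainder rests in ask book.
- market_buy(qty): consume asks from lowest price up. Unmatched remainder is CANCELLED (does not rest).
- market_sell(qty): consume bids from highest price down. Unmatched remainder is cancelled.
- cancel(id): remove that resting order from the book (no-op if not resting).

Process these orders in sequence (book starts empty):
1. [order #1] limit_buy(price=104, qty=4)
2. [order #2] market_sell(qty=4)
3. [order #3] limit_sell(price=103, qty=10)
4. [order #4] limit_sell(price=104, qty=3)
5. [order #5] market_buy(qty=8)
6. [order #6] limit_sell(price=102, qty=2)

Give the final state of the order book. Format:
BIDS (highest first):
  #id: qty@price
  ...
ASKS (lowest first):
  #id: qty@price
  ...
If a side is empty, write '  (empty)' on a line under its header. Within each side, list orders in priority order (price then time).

Answer: BIDS (highest first):
  (empty)
ASKS (lowest first):
  #6: 2@102
  #3: 2@103
  #4: 3@104

Derivation:
After op 1 [order #1] limit_buy(price=104, qty=4): fills=none; bids=[#1:4@104] asks=[-]
After op 2 [order #2] market_sell(qty=4): fills=#1x#2:4@104; bids=[-] asks=[-]
After op 3 [order #3] limit_sell(price=103, qty=10): fills=none; bids=[-] asks=[#3:10@103]
After op 4 [order #4] limit_sell(price=104, qty=3): fills=none; bids=[-] asks=[#3:10@103 #4:3@104]
After op 5 [order #5] market_buy(qty=8): fills=#5x#3:8@103; bids=[-] asks=[#3:2@103 #4:3@104]
After op 6 [order #6] limit_sell(price=102, qty=2): fills=none; bids=[-] asks=[#6:2@102 #3:2@103 #4:3@104]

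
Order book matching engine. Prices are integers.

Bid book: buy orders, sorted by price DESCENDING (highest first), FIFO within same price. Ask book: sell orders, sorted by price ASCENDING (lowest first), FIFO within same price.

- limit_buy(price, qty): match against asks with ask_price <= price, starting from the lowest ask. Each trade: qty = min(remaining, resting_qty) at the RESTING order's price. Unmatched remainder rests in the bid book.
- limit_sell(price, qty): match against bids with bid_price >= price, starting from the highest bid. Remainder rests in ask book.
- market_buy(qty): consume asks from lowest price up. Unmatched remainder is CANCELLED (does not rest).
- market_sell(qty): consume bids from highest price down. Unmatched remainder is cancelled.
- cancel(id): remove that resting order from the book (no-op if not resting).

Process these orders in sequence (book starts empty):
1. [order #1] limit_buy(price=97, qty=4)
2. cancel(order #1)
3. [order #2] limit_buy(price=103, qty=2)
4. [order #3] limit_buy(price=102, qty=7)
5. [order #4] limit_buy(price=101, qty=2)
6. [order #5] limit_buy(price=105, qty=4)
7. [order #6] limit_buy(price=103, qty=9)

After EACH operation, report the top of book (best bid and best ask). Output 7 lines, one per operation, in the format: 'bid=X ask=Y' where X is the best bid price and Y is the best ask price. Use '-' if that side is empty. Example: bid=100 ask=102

Answer: bid=97 ask=-
bid=- ask=-
bid=103 ask=-
bid=103 ask=-
bid=103 ask=-
bid=105 ask=-
bid=105 ask=-

Derivation:
After op 1 [order #1] limit_buy(price=97, qty=4): fills=none; bids=[#1:4@97] asks=[-]
After op 2 cancel(order #1): fills=none; bids=[-] asks=[-]
After op 3 [order #2] limit_buy(price=103, qty=2): fills=none; bids=[#2:2@103] asks=[-]
After op 4 [order #3] limit_buy(price=102, qty=7): fills=none; bids=[#2:2@103 #3:7@102] asks=[-]
After op 5 [order #4] limit_buy(price=101, qty=2): fills=none; bids=[#2:2@103 #3:7@102 #4:2@101] asks=[-]
After op 6 [order #5] limit_buy(price=105, qty=4): fills=none; bids=[#5:4@105 #2:2@103 #3:7@102 #4:2@101] asks=[-]
After op 7 [order #6] limit_buy(price=103, qty=9): fills=none; bids=[#5:4@105 #2:2@103 #6:9@103 #3:7@102 #4:2@101] asks=[-]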